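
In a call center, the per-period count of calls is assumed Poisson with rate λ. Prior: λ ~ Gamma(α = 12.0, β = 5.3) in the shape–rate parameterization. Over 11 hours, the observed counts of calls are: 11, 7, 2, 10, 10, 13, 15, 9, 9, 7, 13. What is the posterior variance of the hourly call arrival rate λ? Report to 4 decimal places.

0.4441

With a Gamma(shape α, rate β) prior, the Poisson likelihood is conjugate: the posterior is Gamma(α + ΣXᵢ, β + n).
Sum of counts S = 106 over n = 11 hours.
Posterior: Gamma(α+S, β+n) = Gamma(12.0+106, 5.3+11) = Gamma(118.0, 16.3).
Var = α/β² = 118.0/16.3² = 0.4441.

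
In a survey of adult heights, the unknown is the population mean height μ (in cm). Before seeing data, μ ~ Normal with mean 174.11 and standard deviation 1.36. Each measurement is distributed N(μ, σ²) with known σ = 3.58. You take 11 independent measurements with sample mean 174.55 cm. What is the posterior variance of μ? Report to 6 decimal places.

0.714831

For Normal data with known variance σ², a Normal(μ₀, σ₀²) prior on μ is conjugate. Posterior precision = 1/σ₀² + n/σ²; posterior mean is the precision-weighted average of μ₀ and x̄.
σ₀² = 1.36² = 1.8496, σ² = 3.58² = 12.8164; σ² + n·σ₀² = 12.8164 + 11·1.8496 = 33.162.
Posterior precision = 1/σ₀² + n/σ² = 1/1.8496 + 11/12.8164 = (σ² + n·σ₀²)/(σ₀²σ²) = 33.162/(1.8496·12.8164); posterior variance σₙ² = σ₀²σ²/(σ² + n·σ₀²) = 1.8496·12.8164/33.162 = 0.714831.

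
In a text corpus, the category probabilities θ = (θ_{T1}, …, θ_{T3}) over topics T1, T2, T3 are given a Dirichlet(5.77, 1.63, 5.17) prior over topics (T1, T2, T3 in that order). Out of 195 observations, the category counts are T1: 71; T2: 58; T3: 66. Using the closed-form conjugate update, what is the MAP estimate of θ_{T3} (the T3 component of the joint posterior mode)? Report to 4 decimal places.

The Dirichlet prior is conjugate to the Multinomial likelihood: each posterior αⱼ = prior αⱼ + observed count nⱼ.
Posterior concentration: (76.77, 59.63, 71.17), total = 207.57.
Joint mode component: (α_{T3}−1)/(Σα−K) = 70.17/204.57 = 0.3430.

0.3430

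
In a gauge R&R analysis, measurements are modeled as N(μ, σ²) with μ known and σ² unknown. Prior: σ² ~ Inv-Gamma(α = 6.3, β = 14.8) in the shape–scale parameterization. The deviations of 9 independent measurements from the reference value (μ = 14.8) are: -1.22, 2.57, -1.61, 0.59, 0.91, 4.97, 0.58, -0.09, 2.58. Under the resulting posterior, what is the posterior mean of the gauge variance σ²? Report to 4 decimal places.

3.7328

With known mean μ and an Inverse-Gamma(α, β) prior on σ², the Normal likelihood is conjugate: posterior is Inv-Gamma(α + n/2, β + Σ(xᵢ−μ)²/2).
Σ(xᵢ−μ)² = (-1.22)² + (2.57)² + (-1.61)² + (0.59)² + (0.91)² + (4.97)² + (0.58)² + (-0.09)² + (2.58)² = 43.5634.
Posterior: Inv-Gamma(6.3 + 9/2, 14.8 + 43.5634/2) = Inv-Gamma(10.80, 36.58170).
E[σ²|data] = β/(α−1) = 36.58170/9.80 = 3.7328.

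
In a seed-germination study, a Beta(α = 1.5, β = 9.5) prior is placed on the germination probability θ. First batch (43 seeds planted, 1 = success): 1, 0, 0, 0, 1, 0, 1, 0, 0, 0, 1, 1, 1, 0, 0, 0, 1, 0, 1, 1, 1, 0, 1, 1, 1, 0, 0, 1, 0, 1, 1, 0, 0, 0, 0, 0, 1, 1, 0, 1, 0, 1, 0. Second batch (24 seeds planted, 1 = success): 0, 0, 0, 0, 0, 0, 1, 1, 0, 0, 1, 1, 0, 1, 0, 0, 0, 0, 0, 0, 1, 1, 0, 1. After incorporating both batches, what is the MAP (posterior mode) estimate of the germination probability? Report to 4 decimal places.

0.3750

The Beta prior is conjugate to a Binomial/Bernoulli likelihood; the update adds successes to α and failures to β.
After batch 1: Beta(1.5+20, 9.5+23) = Beta(21.5, 32.5).
After batch 2: Beta(21.5+8, 32.5+16) = Beta(29.5, 48.5).
Mode of Beta(a,b) for a,b>1 is (a−1)/(a+b−2) = 28.5/76.0 = 0.3750.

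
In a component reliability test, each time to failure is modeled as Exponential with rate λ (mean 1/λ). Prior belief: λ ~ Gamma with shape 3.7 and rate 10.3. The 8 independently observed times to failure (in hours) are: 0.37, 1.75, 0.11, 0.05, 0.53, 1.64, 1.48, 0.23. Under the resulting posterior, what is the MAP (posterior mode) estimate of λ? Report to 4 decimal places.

With a Gamma(shape α, rate β) prior on the exponential rate λ, the posterior after n observations with total T = Σxᵢ is Gamma(α+n, β+T).
Sum of observations T = 6.16 hours; n = 8.
Posterior: Gamma(3.7+8, 10.3+6.16) = Gamma(11.7, 16.46).
Mode = (α−1)/β = 0.6501.

0.6501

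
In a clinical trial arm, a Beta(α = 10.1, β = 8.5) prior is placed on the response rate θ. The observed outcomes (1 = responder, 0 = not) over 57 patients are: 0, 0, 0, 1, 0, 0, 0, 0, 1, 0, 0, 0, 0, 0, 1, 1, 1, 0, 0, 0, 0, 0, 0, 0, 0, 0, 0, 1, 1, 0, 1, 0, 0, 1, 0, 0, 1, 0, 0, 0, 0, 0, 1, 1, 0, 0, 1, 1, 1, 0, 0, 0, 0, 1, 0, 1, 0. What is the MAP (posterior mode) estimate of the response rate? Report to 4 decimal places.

0.3546

The Beta prior is conjugate to a Binomial/Bernoulli likelihood; the update adds successes to α and failures to β.
Posterior: Beta(α+k, β+n−k) = Beta(10.1+17, 8.5+40) = Beta(27.1, 48.5).
Mode of Beta(a,b) for a,b>1 is (a−1)/(a+b−2) = 26.1/73.6 = 0.3546.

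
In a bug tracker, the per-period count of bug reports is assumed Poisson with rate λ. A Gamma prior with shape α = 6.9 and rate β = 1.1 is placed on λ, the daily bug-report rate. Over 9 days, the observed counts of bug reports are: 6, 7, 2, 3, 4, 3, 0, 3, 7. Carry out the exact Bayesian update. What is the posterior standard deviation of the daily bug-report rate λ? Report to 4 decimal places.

0.6409

With a Gamma(shape α, rate β) prior, the Poisson likelihood is conjugate: the posterior is Gamma(α + ΣXᵢ, β + n).
Sum of counts S = 35 over n = 9 days.
Posterior: Gamma(α+S, β+n) = Gamma(6.9+35, 1.1+9) = Gamma(41.9, 10.1).
SD = √α/β = √41.9/10.1 = 0.6409.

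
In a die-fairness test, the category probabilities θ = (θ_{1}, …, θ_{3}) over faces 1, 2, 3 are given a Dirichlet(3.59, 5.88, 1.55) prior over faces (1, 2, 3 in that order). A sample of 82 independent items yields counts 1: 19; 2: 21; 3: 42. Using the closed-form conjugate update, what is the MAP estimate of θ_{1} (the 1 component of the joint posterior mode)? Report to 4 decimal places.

The Dirichlet prior is conjugate to the Multinomial likelihood: each posterior αⱼ = prior αⱼ + observed count nⱼ.
Posterior concentration: (22.59, 26.88, 43.55), total = 93.02.
Joint mode component: (α_{1}−1)/(Σα−K) = 21.59/90.02 = 0.2398.

0.2398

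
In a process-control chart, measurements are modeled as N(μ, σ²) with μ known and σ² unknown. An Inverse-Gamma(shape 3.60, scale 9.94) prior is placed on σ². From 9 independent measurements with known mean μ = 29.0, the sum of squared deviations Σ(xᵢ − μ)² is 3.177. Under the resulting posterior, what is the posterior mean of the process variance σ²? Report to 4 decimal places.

With known mean μ and an Inverse-Gamma(α, β) prior on σ², the Normal likelihood is conjugate: posterior is Inv-Gamma(α + n/2, β + Σ(xᵢ−μ)²/2).
Posterior: Inv-Gamma(3.60 + 9/2, 9.94 + 3.177/2) = Inv-Gamma(8.10, 11.5285).
E[σ²|data] = β/(α−1) = 11.5285/7.10 = 1.6237.

1.6237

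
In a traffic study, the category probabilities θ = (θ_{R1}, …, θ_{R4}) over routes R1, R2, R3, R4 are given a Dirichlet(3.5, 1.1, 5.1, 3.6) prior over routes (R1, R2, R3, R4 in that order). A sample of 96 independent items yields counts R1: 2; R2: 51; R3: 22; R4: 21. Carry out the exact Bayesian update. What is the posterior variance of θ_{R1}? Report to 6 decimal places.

The Dirichlet prior is conjugate to the Multinomial likelihood: each posterior αⱼ = prior αⱼ + observed count nⱼ.
Posterior concentration: (5.5, 52.1, 27.1, 24.6), total = 109.3.
Var[θ_j] = α_j(Σα−α_j)/((Σα)²(Σα+1)) = 5.5·103.8/(109.3²·110.3) = 0.000433.

0.000433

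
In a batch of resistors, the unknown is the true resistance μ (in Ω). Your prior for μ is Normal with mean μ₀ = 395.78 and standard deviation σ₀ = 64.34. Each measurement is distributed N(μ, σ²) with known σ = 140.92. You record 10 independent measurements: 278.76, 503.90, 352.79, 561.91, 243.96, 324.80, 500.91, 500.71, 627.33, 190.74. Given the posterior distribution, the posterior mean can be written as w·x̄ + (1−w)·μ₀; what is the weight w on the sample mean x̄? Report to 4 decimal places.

For Normal data with known variance σ², a Normal(μ₀, σ₀²) prior on μ is conjugate. Posterior precision = 1/σ₀² + n/σ²; posterior mean is the precision-weighted average of μ₀ and x̄.
σ₀² = 64.34² = 4139.6356, σ² = 140.92² = 19858.4464. Prior precision 1/σ₀² = 1/4139.6356; data precision n/σ² = 10/19858.4464.
w = (n/σ²)/(1/σ₀² + n/σ²) = n·σ₀²/(σ² + n·σ₀²) = 10·4139.6356/(19858.4464 + 10·4139.6356) = 41396.356/61254.8024 = 0.6758.

0.6758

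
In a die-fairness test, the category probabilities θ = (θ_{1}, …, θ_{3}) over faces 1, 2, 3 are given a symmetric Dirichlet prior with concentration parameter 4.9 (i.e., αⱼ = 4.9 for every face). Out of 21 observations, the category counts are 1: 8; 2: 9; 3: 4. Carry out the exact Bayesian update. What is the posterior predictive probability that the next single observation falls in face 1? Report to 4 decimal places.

The Dirichlet prior is conjugate to the Multinomial likelihood: each posterior αⱼ = prior αⱼ + observed count nⱼ.
Posterior concentration: (12.9, 13.9, 8.9), total = 35.7.
P(next = 1 | data) = α_{1}/Σα = 0.3613.

0.3613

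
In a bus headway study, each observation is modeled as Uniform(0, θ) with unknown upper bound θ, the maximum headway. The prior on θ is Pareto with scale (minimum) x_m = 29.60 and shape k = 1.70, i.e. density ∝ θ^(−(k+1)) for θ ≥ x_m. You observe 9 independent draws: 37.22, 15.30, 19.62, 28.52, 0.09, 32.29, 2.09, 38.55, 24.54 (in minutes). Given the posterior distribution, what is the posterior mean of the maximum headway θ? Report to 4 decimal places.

A Pareto(scale x_m, shape k) prior on the upper bound θ of Uniform(0, θ) is conjugate: posterior is Pareto(max(x_m, max xᵢ), k + n).
Sample maximum = 38.55; prior scale x_m = 29.60 → posterior scale = max = 38.55.
Posterior shape = 1.70 + 9 = 10.70.
E[θ|data] = k·x_m/(k−1) = 10.70·38.55/9.70 = 42.5242.

42.5242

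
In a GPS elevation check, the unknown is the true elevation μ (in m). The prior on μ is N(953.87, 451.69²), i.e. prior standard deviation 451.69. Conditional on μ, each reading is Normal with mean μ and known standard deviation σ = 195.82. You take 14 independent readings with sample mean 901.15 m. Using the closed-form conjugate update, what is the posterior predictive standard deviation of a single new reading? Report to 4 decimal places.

202.6034

For Normal data with known variance σ², a Normal(μ₀, σ₀²) prior on μ is conjugate. Posterior precision = 1/σ₀² + n/σ²; posterior mean is the precision-weighted average of μ₀ and x̄.
σ₀² = 451.69² = 204023.8561, σ² = 195.82² = 38345.4724; σ² + n·σ₀² = 38345.4724 + 14·204023.8561 = 2894679.4578.
Posterior precision = 1/σ₀² + n/σ² = 1/204023.8561 + 14/38345.4724 = (σ² + n·σ₀²)/(σ₀²σ²) = 2894679.4578/(204023.8561·38345.4724); posterior variance σₙ² = σ₀²σ²/(σ² + n·σ₀²) = 204023.8561·38345.4724/2894679.4578 = 2702.679608.
Predictive variance for one new observation = σₙ² + σ² = 204023.8561·38345.4724/2894679.4578 + 38345.4724 = σ²·(σ₀² + 2894679.4578)/2894679.4578 = 38345.4724·3098703.3139/2894679.4578 = 41048.152008; SD = √(38345.4724·3098703.3139/2894679.4578) = 202.6034.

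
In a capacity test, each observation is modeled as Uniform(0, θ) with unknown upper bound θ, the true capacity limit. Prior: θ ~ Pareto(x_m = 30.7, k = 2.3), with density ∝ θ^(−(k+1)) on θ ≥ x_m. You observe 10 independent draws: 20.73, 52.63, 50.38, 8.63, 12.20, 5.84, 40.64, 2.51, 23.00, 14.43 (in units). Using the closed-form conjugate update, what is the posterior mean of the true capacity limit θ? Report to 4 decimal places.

57.2875

A Pareto(scale x_m, shape k) prior on the upper bound θ of Uniform(0, θ) is conjugate: posterior is Pareto(max(x_m, max xᵢ), k + n).
Sample maximum = 52.63; prior scale x_m = 30.7 → posterior scale = max = 52.63.
Posterior shape = 2.3 + 10 = 12.3.
E[θ|data] = k·x_m/(k−1) = 12.3·52.63/11.3 = 57.2875.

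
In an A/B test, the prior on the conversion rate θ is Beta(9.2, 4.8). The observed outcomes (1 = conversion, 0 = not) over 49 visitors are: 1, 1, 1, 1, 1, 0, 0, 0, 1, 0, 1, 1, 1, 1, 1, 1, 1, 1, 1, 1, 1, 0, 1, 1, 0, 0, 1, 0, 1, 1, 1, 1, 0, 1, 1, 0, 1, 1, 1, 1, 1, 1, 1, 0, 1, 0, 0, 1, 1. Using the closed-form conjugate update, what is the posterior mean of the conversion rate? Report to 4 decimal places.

The Beta prior is conjugate to a Binomial/Bernoulli likelihood; the update adds successes to α and failures to β.
Posterior: Beta(α+k, β+n−k) = Beta(9.2+36, 4.8+13) = Beta(45.2, 17.8).
Posterior mean = α/(α+β) = 45.2/63.0 = 0.7175.

0.7175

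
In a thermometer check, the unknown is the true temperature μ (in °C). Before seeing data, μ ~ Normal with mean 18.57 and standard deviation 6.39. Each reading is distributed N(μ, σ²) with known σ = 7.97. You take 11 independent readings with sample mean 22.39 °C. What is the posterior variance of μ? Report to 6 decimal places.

5.059144

For Normal data with known variance σ², a Normal(μ₀, σ₀²) prior on μ is conjugate. Posterior precision = 1/σ₀² + n/σ²; posterior mean is the precision-weighted average of μ₀ and x̄.
σ₀² = 6.39² = 40.8321, σ² = 7.97² = 63.5209; σ² + n·σ₀² = 63.5209 + 11·40.8321 = 512.674.
Posterior precision = 1/σ₀² + n/σ² = 1/40.8321 + 11/63.5209 = (σ² + n·σ₀²)/(σ₀²σ²) = 512.674/(40.8321·63.5209); posterior variance σₙ² = σ₀²σ²/(σ² + n·σ₀²) = 40.8321·63.5209/512.674 = 5.059144.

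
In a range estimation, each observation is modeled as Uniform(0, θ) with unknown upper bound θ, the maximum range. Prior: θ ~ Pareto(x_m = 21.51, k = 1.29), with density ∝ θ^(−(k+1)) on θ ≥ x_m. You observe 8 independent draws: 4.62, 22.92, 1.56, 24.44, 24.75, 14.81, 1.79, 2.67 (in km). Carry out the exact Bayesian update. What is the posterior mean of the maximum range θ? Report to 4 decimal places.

27.7355

A Pareto(scale x_m, shape k) prior on the upper bound θ of Uniform(0, θ) is conjugate: posterior is Pareto(max(x_m, max xᵢ), k + n).
Sample maximum = 24.75; prior scale x_m = 21.51 → posterior scale = max = 24.75.
Posterior shape = 1.29 + 8 = 9.29.
E[θ|data] = k·x_m/(k−1) = 9.29·24.75/8.29 = 27.7355.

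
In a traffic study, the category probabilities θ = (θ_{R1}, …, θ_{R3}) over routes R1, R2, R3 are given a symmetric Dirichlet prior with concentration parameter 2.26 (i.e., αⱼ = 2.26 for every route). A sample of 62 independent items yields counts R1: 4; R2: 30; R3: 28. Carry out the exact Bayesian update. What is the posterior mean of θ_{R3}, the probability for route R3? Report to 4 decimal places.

The Dirichlet prior is conjugate to the Multinomial likelihood: each posterior αⱼ = prior αⱼ + observed count nⱼ.
Posterior concentration: (6.26, 32.26, 30.26), total = 68.78.
E[θ_{R3}|data] = α_{R3}/Σα = 30.26/68.78 = 0.4400.

0.4400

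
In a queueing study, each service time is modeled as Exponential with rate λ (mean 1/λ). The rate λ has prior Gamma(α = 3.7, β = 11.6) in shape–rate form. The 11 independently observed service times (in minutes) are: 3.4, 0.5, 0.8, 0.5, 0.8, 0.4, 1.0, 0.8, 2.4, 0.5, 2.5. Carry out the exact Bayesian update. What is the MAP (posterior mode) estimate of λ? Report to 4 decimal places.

0.5437

With a Gamma(shape α, rate β) prior on the exponential rate λ, the posterior after n observations with total T = Σxᵢ is Gamma(α+n, β+T).
Sum of observations T = 13.6 minutes; n = 11.
Posterior: Gamma(3.7+11, 11.6+13.6) = Gamma(14.7, 25.2).
Mode = (α−1)/β = 0.5437.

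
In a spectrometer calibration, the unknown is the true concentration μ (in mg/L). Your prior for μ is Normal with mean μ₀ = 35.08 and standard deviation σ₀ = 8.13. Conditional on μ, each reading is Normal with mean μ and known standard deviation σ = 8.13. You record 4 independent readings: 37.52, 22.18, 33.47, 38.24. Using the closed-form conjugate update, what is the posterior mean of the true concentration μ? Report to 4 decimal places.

For Normal data with known variance σ², a Normal(μ₀, σ₀²) prior on μ is conjugate. Posterior precision = 1/σ₀² + n/σ²; posterior mean is the precision-weighted average of μ₀ and x̄.
Σxᵢ = 37.52 + 22.18 + 33.47 + 38.24 = 131.41, so n·x̄ = 131.41.
σ₀² = 8.13² = 66.0969, σ² = 8.13² = 66.0969; σ² + n·σ₀² = 66.0969 + 4·66.0969 = 330.4845.
Posterior mean = (μ₀/σ₀² + n·x̄/σ²)/(1/σ₀² + n/σ²) = (σ²·μ₀ + σ₀²·n·x̄)/(σ² + n·σ₀²) = (66.0969·35.08 + 66.0969·131.41)/330.4845 = 11004.472881/330.4845 = 33.2980.

33.2980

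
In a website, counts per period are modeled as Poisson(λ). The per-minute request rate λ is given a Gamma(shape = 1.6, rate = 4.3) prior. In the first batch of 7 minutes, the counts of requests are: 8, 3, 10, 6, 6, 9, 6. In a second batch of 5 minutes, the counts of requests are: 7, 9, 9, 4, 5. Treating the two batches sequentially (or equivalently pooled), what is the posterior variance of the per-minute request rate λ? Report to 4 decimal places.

0.3147

With a Gamma(shape α, rate β) prior, the Poisson likelihood is conjugate: the posterior is Gamma(α + ΣXᵢ, β + n).
Batch 1: sum of counts S = 48 over n = 7 minutes.
After batch 1: Gamma(α+S, β+n) = Gamma(1.6+48, 4.3+7) = Gamma(49.6, 11.3).
Batch 2: sum of counts S = 34 over n = 5 minutes.
After batch 2: Gamma(α+S, β+n) = Gamma(49.6+34, 11.3+5) = Gamma(83.6, 16.3).
Var = α/β² = 83.6/16.3² = 0.3147.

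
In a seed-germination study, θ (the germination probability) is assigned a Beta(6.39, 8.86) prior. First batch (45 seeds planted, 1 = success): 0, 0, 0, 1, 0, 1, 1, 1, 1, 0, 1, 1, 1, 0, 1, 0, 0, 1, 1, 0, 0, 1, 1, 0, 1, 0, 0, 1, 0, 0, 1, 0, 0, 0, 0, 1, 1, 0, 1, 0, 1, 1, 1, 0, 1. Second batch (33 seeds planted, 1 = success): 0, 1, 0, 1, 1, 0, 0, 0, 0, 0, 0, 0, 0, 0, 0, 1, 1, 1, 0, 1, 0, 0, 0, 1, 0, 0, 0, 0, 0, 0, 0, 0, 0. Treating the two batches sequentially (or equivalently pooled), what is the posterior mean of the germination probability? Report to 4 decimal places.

The Beta prior is conjugate to a Binomial/Bernoulli likelihood; the update adds successes to α and failures to β.
After batch 1: Beta(6.39+23, 8.86+22) = Beta(29.39, 30.86).
After batch 2: Beta(29.39+8, 30.86+25) = Beta(37.39, 55.86).
Posterior mean = α/(α+β) = 37.39/93.25 = 0.4010.

0.4010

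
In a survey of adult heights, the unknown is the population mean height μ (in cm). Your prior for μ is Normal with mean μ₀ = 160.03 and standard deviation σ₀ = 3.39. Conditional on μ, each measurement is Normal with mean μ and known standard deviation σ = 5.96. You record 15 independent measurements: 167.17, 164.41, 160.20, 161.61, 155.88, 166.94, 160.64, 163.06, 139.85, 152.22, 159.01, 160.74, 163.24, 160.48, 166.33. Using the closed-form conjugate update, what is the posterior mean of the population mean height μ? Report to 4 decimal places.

For Normal data with known variance σ², a Normal(μ₀, σ₀²) prior on μ is conjugate. Posterior precision = 1/σ₀² + n/σ²; posterior mean is the precision-weighted average of μ₀ and x̄.
Σxᵢ = 167.17 + 164.41 + 160.20 + 161.61 + 155.88 + 166.94 + 160.64 + 163.06 + 139.85 + 152.22 + 159.01 + 160.74 + 163.24 + 160.48 + 166.33 = 2401.78, so n·x̄ = 2401.78.
σ₀² = 3.39² = 11.4921, σ² = 5.96² = 35.5216; σ² + n·σ₀² = 35.5216 + 15·11.4921 = 207.9031.
Posterior mean = (μ₀/σ₀² + n·x̄/σ²)/(1/σ₀² + n/σ²) = (σ²·μ₀ + σ₀²·n·x̄)/(σ² + n·σ₀²) = (35.5216·160.03 + 11.4921·2401.78)/207.9031 = 33286.017586/207.9031 = 160.1035.

160.1035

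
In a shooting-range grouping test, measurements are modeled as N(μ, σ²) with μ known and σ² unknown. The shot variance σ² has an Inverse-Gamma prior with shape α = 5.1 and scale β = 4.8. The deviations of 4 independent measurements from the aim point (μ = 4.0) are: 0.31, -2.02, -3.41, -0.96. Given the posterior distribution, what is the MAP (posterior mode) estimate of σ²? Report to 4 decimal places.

With known mean μ and an Inverse-Gamma(α, β) prior on σ², the Normal likelihood is conjugate: posterior is Inv-Gamma(α + n/2, β + Σ(xᵢ−μ)²/2).
Σ(xᵢ−μ)² = (0.31)² + (-2.02)² + (-3.41)² + (-0.96)² = 16.7262.
Posterior: Inv-Gamma(5.1 + 4/2, 4.8 + 16.7262/2) = Inv-Gamma(7.10, 13.16310).
Mode = β/(α+1) = 13.16310/8.10 = 1.6251.

1.6251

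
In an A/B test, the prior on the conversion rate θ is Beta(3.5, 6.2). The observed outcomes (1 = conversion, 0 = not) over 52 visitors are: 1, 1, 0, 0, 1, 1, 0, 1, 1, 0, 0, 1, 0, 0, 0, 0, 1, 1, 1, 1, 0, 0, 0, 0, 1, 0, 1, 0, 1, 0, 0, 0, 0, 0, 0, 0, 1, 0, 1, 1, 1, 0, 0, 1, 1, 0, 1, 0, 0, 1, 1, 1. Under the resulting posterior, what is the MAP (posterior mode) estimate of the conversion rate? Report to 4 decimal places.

The Beta prior is conjugate to a Binomial/Bernoulli likelihood; the update adds successes to α and failures to β.
Posterior: Beta(α+k, β+n−k) = Beta(3.5+24, 6.2+28) = Beta(27.5, 34.2).
Mode of Beta(a,b) for a,b>1 is (a−1)/(a+b−2) = 26.5/59.7 = 0.4439.

0.4439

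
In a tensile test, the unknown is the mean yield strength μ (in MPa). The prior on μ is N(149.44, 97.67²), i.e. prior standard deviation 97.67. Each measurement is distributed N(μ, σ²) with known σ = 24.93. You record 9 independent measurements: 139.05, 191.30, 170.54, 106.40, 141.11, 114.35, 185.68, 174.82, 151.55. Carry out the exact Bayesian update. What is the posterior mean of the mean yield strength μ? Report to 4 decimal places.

152.7317

For Normal data with known variance σ², a Normal(μ₀, σ₀²) prior on μ is conjugate. Posterior precision = 1/σ₀² + n/σ²; posterior mean is the precision-weighted average of μ₀ and x̄.
Σxᵢ = 139.05 + 191.30 + 170.54 + 106.40 + 141.11 + 114.35 + 185.68 + 174.82 + 151.55 = 1374.8, so n·x̄ = 1374.8.
σ₀² = 97.67² = 9539.4289, σ² = 24.93² = 621.5049; σ² + n·σ₀² = 621.5049 + 9·9539.4289 = 86476.365.
Posterior mean = (μ₀/σ₀² + n·x̄/σ²)/(1/σ₀² + n/σ²) = (σ²·μ₀ + σ₀²·n·x̄)/(σ² + n·σ₀²) = (621.5049·149.44 + 9539.4289·1374.8)/86476.365 = 13207684.543976/86476.365 = 152.7317.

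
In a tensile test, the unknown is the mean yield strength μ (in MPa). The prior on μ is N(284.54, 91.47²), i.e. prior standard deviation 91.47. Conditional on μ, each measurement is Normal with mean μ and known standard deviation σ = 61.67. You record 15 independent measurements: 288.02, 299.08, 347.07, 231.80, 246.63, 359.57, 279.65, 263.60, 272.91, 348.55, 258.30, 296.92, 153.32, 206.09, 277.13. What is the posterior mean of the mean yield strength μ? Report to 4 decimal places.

For Normal data with known variance σ², a Normal(μ₀, σ₀²) prior on μ is conjugate. Posterior precision = 1/σ₀² + n/σ²; posterior mean is the precision-weighted average of μ₀ and x̄.
Σxᵢ = 288.02 + 299.08 + 347.07 + 231.80 + 246.63 + 359.57 + 279.65 + 263.60 + 272.91 + 348.55 + 258.30 + 296.92 + 153.32 + 206.09 + 277.13 = 4128.64, so n·x̄ = 4128.64.
σ₀² = 91.47² = 8366.7609, σ² = 61.67² = 3803.1889; σ² + n·σ₀² = 3803.1889 + 15·8366.7609 = 129304.6024.
Posterior mean = (μ₀/σ₀² + n·x̄/σ²)/(1/σ₀² + n/σ²) = (σ²·μ₀ + σ₀²·n·x̄)/(σ² + n·σ₀²) = (3803.1889·284.54 + 8366.7609·4128.64)/129304.6024 = 35625503.091782/129304.6024 = 275.5161.

275.5161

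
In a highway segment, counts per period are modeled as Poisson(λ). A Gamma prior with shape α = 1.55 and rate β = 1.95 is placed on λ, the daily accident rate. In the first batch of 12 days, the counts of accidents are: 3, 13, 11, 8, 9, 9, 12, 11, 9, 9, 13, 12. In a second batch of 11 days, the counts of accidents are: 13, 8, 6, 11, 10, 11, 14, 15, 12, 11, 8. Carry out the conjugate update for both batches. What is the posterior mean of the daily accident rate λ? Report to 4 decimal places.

9.6012

With a Gamma(shape α, rate β) prior, the Poisson likelihood is conjugate: the posterior is Gamma(α + ΣXᵢ, β + n).
Batch 1: sum of counts S = 119 over n = 12 days.
After batch 1: Gamma(α+S, β+n) = Gamma(1.55+119, 1.95+12) = Gamma(120.55, 13.95).
Batch 2: sum of counts S = 119 over n = 11 days.
After batch 2: Gamma(α+S, β+n) = Gamma(120.55+119, 13.95+11) = Gamma(239.55, 24.95).
Posterior mean = α/β = 239.55/24.95 = 9.6012.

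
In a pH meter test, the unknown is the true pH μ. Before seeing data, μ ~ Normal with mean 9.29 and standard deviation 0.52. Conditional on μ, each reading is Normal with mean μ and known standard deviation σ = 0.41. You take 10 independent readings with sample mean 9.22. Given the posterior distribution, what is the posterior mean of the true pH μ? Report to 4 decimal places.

For Normal data with known variance σ², a Normal(μ₀, σ₀²) prior on μ is conjugate. Posterior precision = 1/σ₀² + n/σ²; posterior mean is the precision-weighted average of μ₀ and x̄.
n·x̄ = 10·9.22 = 92.2.
σ₀² = 0.52² = 0.2704, σ² = 0.41² = 0.1681; σ² + n·σ₀² = 0.1681 + 10·0.2704 = 2.8721.
Posterior mean = (μ₀/σ₀² + n·x̄/σ²)/(1/σ₀² + n/σ²) = (σ²·μ₀ + σ₀²·n·x̄)/(σ² + n·σ₀²) = (0.1681·9.29 + 0.2704·92.2)/2.8721 = 26.492529/2.8721 = 9.2241.

9.2241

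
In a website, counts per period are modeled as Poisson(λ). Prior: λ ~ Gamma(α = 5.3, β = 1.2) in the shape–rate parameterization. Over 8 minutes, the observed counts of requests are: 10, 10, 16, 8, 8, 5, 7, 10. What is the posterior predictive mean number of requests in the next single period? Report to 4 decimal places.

8.6196

With a Gamma(shape α, rate β) prior, the Poisson likelihood is conjugate: the posterior is Gamma(α + ΣXᵢ, β + n).
Sum of counts S = 74 over n = 8 minutes.
Posterior: Gamma(α+S, β+n) = Gamma(5.3+74, 1.2+8) = Gamma(79.3, 9.2).
The predictive distribution for one future period is NegBinom with mean α/β = 8.6196.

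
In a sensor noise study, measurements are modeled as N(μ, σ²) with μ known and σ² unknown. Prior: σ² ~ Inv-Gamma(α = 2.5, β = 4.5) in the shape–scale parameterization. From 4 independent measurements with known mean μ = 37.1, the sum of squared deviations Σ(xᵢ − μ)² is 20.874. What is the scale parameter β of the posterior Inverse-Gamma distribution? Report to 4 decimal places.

14.9370

With known mean μ and an Inverse-Gamma(α, β) prior on σ², the Normal likelihood is conjugate: posterior is Inv-Gamma(α + n/2, β + Σ(xᵢ−μ)²/2).
Posterior: Inv-Gamma(2.5 + 4/2, 4.5 + 20.874/2) = Inv-Gamma(4.50, 14.9370).
Posterior β = 14.9370.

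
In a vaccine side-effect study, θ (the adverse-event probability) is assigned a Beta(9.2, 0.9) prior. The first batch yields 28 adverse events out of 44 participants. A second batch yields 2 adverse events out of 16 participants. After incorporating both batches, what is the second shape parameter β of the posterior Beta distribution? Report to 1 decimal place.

30.9

The Beta prior is conjugate to a Binomial/Bernoulli likelihood; the update adds successes to α and failures to β.
After batch 1: Beta(9.2+28, 0.9+16) = Beta(37.2, 16.9).
After batch 2: Beta(37.2+2, 16.9+14) = Beta(39.2, 30.9).
Posterior β = 30.9.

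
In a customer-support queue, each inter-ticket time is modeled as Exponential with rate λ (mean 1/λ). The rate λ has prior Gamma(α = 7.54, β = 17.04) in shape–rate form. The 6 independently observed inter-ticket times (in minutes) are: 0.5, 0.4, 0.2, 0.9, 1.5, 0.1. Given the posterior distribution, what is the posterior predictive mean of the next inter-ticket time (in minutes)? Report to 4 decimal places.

1.6459

With a Gamma(shape α, rate β) prior on the exponential rate λ, the posterior after n observations with total T = Σxᵢ is Gamma(α+n, β+T).
Sum of observations T = 3.6 minutes; n = 6.
Posterior: Gamma(7.54+6, 17.04+3.6) = Gamma(13.54, 20.64).
The predictive distribution for the next observation is Lomax; its mean is β/(α−1) = 20.64/12.54 = 1.6459.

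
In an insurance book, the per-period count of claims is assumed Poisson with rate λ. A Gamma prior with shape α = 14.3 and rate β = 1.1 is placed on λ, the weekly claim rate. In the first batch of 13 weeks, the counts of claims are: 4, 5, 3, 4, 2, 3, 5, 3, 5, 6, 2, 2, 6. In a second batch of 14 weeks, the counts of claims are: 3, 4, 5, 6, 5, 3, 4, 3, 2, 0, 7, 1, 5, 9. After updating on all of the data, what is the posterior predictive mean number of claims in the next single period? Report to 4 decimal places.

With a Gamma(shape α, rate β) prior, the Poisson likelihood is conjugate: the posterior is Gamma(α + ΣXᵢ, β + n).
Batch 1: sum of counts S = 50 over n = 13 weeks.
After batch 1: Gamma(α+S, β+n) = Gamma(14.3+50, 1.1+13) = Gamma(64.3, 14.1).
Batch 2: sum of counts S = 57 over n = 14 weeks.
After batch 2: Gamma(α+S, β+n) = Gamma(64.3+57, 14.1+14) = Gamma(121.3, 28.1).
The predictive distribution for one future period is NegBinom with mean α/β = 4.3167.

4.3167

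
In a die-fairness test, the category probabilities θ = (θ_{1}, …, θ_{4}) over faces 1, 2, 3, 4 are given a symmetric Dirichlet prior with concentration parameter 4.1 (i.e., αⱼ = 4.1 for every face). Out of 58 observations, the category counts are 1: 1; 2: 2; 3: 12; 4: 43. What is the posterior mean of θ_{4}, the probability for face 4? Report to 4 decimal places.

0.6331

The Dirichlet prior is conjugate to the Multinomial likelihood: each posterior αⱼ = prior αⱼ + observed count nⱼ.
Posterior concentration: (5.1, 6.1, 16.1, 47.1), total = 74.4.
E[θ_{4}|data] = α_{4}/Σα = 47.1/74.4 = 0.6331.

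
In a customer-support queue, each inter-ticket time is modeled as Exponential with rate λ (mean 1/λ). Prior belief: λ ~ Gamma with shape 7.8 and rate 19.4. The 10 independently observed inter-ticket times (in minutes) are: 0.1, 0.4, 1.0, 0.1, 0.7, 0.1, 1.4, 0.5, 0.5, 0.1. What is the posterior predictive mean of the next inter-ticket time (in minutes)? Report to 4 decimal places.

1.4464

With a Gamma(shape α, rate β) prior on the exponential rate λ, the posterior after n observations with total T = Σxᵢ is Gamma(α+n, β+T).
Sum of observations T = 4.9 minutes; n = 10.
Posterior: Gamma(7.8+10, 19.4+4.9) = Gamma(17.8, 24.3).
The predictive distribution for the next observation is Lomax; its mean is β/(α−1) = 24.3/16.8 = 1.4464.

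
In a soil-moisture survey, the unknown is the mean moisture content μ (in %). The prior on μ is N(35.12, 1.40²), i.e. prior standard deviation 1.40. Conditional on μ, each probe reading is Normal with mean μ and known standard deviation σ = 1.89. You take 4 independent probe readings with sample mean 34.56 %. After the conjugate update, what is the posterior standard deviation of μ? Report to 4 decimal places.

For Normal data with known variance σ², a Normal(μ₀, σ₀²) prior on μ is conjugate. Posterior precision = 1/σ₀² + n/σ²; posterior mean is the precision-weighted average of μ₀ and x̄.
σ₀² = 1.40² = 1.96, σ² = 1.89² = 3.5721; σ² + n·σ₀² = 3.5721 + 4·1.96 = 11.4121.
Posterior precision = 1/σ₀² + n/σ² = 1/1.96 + 4/3.5721 = (σ² + n·σ₀²)/(σ₀²σ²) = 11.4121/(1.96·3.5721); posterior variance σₙ² = σ₀²σ²/(σ² + n·σ₀²) = 1.96·3.5721/11.4121 = 0.613499.
Posterior SD = √σₙ² = √(1.96·3.5721/11.4121) = 0.7833.

0.7833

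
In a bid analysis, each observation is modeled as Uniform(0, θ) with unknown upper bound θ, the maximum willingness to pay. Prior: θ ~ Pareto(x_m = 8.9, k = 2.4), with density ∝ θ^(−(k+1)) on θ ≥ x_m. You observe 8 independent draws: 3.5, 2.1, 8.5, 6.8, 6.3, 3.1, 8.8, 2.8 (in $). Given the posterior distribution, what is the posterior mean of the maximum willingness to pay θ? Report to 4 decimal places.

9.8468

A Pareto(scale x_m, shape k) prior on the upper bound θ of Uniform(0, θ) is conjugate: posterior is Pareto(max(x_m, max xᵢ), k + n).
Sample maximum = 8.8; prior scale x_m = 8.9 → posterior scale = max = 8.9.
Posterior shape = 2.4 + 8 = 10.4.
E[θ|data] = k·x_m/(k−1) = 10.4·8.9/9.4 = 9.8468.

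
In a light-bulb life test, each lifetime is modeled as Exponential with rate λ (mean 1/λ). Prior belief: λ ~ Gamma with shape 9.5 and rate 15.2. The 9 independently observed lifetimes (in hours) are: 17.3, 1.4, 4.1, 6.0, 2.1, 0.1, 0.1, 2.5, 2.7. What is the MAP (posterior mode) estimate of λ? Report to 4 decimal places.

0.3398

With a Gamma(shape α, rate β) prior on the exponential rate λ, the posterior after n observations with total T = Σxᵢ is Gamma(α+n, β+T).
Sum of observations T = 36.3 hours; n = 9.
Posterior: Gamma(9.5+9, 15.2+36.3) = Gamma(18.5, 51.5).
Mode = (α−1)/β = 0.3398.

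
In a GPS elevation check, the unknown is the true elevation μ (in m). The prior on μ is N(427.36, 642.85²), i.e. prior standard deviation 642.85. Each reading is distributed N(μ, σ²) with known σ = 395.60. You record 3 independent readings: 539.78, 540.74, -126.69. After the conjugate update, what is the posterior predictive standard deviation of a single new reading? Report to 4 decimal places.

450.3541

For Normal data with known variance σ², a Normal(μ₀, σ₀²) prior on μ is conjugate. Posterior precision = 1/σ₀² + n/σ²; posterior mean is the precision-weighted average of μ₀ and x̄.
σ₀² = 642.85² = 413256.1225, σ² = 395.60² = 156499.36; σ² + n·σ₀² = 156499.36 + 3·413256.1225 = 1396267.7275.
Posterior precision = 1/σ₀² + n/σ² = 1/413256.1225 + 3/156499.36 = (σ² + n·σ₀²)/(σ₀²σ²) = 1396267.7275/(413256.1225·156499.36); posterior variance σₙ² = σ₀²σ²/(σ² + n·σ₀²) = 413256.1225·156499.36/1396267.7275 = 46319.425289.
Predictive variance for one new observation = σₙ² + σ² = 413256.1225·156499.36/1396267.7275 + 156499.36 = σ²·(σ₀² + 1396267.7275)/1396267.7275 = 156499.36·1809523.85/1396267.7275 = 202818.785289; SD = √(156499.36·1809523.85/1396267.7275) = 450.3541.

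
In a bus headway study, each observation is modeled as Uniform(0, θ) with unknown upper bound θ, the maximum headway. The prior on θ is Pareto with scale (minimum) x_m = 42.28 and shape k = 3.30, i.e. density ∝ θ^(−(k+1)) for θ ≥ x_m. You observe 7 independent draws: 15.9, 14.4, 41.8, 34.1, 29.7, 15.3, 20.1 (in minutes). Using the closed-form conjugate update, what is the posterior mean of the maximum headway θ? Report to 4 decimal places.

A Pareto(scale x_m, shape k) prior on the upper bound θ of Uniform(0, θ) is conjugate: posterior is Pareto(max(x_m, max xᵢ), k + n).
Sample maximum = 41.8; prior scale x_m = 42.28 → posterior scale = max = 42.28.
Posterior shape = 3.30 + 7 = 10.30.
E[θ|data] = k·x_m/(k−1) = 10.30·42.28/9.30 = 46.8262.

46.8262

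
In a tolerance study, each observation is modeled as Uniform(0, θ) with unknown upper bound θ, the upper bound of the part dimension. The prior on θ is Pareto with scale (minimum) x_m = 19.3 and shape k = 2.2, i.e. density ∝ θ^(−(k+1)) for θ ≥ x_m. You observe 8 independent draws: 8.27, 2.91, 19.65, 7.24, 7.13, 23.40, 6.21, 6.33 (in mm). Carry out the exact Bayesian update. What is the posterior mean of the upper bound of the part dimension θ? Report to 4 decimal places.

A Pareto(scale x_m, shape k) prior on the upper bound θ of Uniform(0, θ) is conjugate: posterior is Pareto(max(x_m, max xᵢ), k + n).
Sample maximum = 23.40; prior scale x_m = 19.3 → posterior scale = max = 23.40.
Posterior shape = 2.2 + 8 = 10.2.
E[θ|data] = k·x_m/(k−1) = 10.2·23.40/9.2 = 25.9435.

25.9435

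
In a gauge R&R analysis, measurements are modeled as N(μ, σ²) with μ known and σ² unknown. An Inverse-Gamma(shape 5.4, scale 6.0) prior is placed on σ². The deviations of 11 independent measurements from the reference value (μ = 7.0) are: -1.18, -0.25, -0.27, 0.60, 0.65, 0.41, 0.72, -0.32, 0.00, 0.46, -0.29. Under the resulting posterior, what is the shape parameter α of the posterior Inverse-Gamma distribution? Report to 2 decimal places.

With known mean μ and an Inverse-Gamma(α, β) prior on σ², the Normal likelihood is conjugate: posterior is Inv-Gamma(α + n/2, β + Σ(xᵢ−μ)²/2).
Σ(xᵢ−μ)² = (-1.18)² + (-0.25)² + (-0.27)² + (0.60)² + (0.65)² + (0.41)² + (0.72)² + (-0.32)² + (0.00)² + (0.46)² + (-0.29)² = 3.3949.
Posterior: Inv-Gamma(5.4 + 11/2, 6.0 + 3.3949/2) = Inv-Gamma(10.90, 7.69745).
Posterior α = 10.90.

10.90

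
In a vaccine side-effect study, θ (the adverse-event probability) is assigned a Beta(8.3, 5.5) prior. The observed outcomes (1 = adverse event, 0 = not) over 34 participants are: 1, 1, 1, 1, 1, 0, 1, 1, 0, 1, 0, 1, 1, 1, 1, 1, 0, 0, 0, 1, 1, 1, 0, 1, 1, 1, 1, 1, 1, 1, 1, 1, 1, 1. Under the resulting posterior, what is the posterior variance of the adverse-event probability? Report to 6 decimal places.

0.003957

The Beta prior is conjugate to a Binomial/Bernoulli likelihood; the update adds successes to α and failures to β.
Posterior: Beta(α+k, β+n−k) = Beta(8.3+27, 5.5+7) = Beta(35.3, 12.5).
Var = αβ/((α+β)²(α+β+1)) = 35.3·12.5/(47.8²·48.8) = 0.003957.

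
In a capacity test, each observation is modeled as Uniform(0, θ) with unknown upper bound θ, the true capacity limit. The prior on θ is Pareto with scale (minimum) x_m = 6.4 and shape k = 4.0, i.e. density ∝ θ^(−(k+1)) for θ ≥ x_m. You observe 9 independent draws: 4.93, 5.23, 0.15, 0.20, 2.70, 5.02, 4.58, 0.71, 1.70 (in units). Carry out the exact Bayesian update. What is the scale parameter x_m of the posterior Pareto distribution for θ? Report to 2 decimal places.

A Pareto(scale x_m, shape k) prior on the upper bound θ of Uniform(0, θ) is conjugate: posterior is Pareto(max(x_m, max xᵢ), k + n).
Sample maximum = 5.23; prior scale x_m = 6.4 → posterior scale = max = 6.40.
Posterior shape = 4.0 + 9 = 13.0.
Posterior scale x_m = 6.40.

6.40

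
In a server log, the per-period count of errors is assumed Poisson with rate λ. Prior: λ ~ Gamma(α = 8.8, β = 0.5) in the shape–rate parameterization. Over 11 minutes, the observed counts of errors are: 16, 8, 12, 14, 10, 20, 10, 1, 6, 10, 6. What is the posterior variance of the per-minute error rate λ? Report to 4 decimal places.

0.9210

With a Gamma(shape α, rate β) prior, the Poisson likelihood is conjugate: the posterior is Gamma(α + ΣXᵢ, β + n).
Sum of counts S = 113 over n = 11 minutes.
Posterior: Gamma(α+S, β+n) = Gamma(8.8+113, 0.5+11) = Gamma(121.8, 11.5).
Var = α/β² = 121.8/11.5² = 0.9210.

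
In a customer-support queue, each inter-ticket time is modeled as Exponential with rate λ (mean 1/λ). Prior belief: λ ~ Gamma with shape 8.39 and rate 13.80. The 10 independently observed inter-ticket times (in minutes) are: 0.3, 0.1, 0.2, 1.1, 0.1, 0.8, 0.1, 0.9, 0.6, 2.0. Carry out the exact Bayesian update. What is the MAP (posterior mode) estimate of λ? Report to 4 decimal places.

With a Gamma(shape α, rate β) prior on the exponential rate λ, the posterior after n observations with total T = Σxᵢ is Gamma(α+n, β+T).
Sum of observations T = 6.2 minutes; n = 10.
Posterior: Gamma(8.39+10, 13.80+6.2) = Gamma(18.39, 20.00).
Mode = (α−1)/β = 0.8695.

0.8695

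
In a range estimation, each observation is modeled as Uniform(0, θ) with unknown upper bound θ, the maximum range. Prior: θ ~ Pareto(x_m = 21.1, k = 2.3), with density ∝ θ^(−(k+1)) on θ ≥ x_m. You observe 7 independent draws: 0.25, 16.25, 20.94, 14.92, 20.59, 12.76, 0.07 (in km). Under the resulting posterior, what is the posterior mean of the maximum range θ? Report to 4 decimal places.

23.6422

A Pareto(scale x_m, shape k) prior on the upper bound θ of Uniform(0, θ) is conjugate: posterior is Pareto(max(x_m, max xᵢ), k + n).
Sample maximum = 20.94; prior scale x_m = 21.1 → posterior scale = max = 21.10.
Posterior shape = 2.3 + 7 = 9.3.
E[θ|data] = k·x_m/(k−1) = 9.3·21.10/8.3 = 23.6422.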